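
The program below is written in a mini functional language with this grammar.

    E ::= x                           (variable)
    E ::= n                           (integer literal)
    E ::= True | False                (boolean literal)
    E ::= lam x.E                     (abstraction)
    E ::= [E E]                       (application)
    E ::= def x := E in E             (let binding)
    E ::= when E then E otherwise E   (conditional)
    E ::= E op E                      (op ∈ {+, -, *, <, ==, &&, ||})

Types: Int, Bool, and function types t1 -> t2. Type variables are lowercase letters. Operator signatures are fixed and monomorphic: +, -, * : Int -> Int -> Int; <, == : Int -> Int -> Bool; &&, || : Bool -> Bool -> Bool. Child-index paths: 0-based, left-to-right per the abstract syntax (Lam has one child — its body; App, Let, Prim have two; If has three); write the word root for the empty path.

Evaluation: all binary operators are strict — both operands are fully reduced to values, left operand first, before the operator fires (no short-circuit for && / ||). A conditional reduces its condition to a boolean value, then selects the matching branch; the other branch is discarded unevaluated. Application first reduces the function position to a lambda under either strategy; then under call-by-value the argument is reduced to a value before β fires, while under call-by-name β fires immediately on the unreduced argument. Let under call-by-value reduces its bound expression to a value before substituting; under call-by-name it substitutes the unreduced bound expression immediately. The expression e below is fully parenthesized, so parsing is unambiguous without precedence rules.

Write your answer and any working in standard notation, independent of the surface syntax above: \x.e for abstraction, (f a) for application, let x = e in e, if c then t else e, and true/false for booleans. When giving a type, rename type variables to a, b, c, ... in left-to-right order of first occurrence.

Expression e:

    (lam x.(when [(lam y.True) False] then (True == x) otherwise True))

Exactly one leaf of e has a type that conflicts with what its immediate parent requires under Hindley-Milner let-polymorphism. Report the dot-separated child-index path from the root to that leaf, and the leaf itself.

Working:
\y._ : b -> Bool
  unify b -> Bool ~ Bool -> c
  unify b ~ Bool
  unify Bool ~ c
_ _ : Bool
  unify Bool ~ Bool
  unify Bool ~ Int
  FAIL: mismatch Bool ~ Int

Answer: 0.1.0 : true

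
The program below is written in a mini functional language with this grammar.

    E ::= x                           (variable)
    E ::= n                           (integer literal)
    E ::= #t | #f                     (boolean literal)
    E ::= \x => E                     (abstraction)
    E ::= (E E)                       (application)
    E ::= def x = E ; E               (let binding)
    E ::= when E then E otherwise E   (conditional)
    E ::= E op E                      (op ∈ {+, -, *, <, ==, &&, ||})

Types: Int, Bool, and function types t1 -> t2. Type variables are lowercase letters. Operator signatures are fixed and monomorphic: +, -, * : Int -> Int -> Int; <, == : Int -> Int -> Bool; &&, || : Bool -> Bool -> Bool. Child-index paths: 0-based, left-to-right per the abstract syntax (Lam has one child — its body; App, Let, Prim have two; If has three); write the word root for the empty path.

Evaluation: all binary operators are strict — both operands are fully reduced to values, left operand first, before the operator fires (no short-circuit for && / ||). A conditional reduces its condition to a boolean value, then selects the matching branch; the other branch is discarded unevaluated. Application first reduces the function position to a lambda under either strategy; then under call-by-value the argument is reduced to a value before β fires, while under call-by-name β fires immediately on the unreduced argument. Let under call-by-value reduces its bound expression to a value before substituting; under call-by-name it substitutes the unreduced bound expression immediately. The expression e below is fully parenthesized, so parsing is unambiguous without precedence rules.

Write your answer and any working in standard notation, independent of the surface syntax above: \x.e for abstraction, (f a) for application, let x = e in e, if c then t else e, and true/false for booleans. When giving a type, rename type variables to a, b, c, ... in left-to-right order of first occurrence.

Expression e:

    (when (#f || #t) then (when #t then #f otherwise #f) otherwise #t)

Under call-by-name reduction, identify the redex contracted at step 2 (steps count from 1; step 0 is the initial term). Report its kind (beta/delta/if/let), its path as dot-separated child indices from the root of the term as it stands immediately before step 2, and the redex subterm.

Trace:
step 0: (if (false || true) then (if true then false else false) else true)
step 1: [delta@0] (if true then (if true then false else false) else true)
step 2: [if@root] (if true then false else false)

Answer: if at root : (if true then (if true then false else false) else true)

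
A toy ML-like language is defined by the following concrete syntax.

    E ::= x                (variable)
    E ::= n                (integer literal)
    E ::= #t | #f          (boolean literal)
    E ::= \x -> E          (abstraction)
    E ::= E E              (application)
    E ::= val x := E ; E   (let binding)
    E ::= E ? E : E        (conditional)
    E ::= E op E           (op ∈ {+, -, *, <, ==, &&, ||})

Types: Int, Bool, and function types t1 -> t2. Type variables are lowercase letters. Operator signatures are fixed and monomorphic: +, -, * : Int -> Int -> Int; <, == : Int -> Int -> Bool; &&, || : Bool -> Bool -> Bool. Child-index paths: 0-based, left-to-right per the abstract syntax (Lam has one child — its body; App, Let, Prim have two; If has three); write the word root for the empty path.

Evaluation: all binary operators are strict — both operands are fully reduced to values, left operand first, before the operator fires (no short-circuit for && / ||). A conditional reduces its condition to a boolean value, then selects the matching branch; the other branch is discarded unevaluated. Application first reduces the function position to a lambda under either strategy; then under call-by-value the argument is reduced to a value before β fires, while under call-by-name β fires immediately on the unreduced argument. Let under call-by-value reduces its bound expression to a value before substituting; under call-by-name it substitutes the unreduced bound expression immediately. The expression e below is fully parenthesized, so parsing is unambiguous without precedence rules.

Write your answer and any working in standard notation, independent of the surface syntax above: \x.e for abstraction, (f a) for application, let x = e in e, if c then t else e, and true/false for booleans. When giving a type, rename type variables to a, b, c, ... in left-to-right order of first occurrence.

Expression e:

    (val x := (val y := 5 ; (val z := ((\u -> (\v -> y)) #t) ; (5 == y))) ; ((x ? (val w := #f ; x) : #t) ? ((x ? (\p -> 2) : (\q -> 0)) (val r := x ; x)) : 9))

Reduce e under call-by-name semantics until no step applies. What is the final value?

Answer: 2

Working:
step 0: (let x = (let y = 5 in (let z = ((\u.(\v.y)) true) in (5 == y))) in (if (if x then (let w = false in x) else true) then ((if x then (\p.2) else (\q.0)) (let r = x in x)) else 9))
step 1: [let@root] (if (if (let y = 5 in (let z = ((\u.(\v.y)) true) in (5 == y))) then (let w = false in (let y = 5 in (let z = ((\u.(\v.y)) true) in (5 == y)))) else true) then ((if (let y = 5 in (let z = ((\u.(\v.y)) true) in (5 == y))) then (\p.2) else (\q.0)) (let r = (let y = 5 in (let z = ((\u.(\v.y)) true) in (5 == y))) in (let y = 5 in (let z = ((\u.(\v.y)) true) in (5 == y))))) else 9)
step 2: [let@0.0] (if (if (let z = ((\u.(\v.5)) true) in (5 == 5)) then (let w = false in (let y = 5 in (let z = ((\u.(\v.y)) true) in (5 == y)))) else true) then ((if (let y = 5 in (let z = ((\u.(\v.y)) true) in (5 == y))) then (\p.2) else (\q.0)) (let r = (let y = 5 in (let z = ((\u.(\v.y)) true) in (5 == y))) in (let y = 5 in (let z = ((\u.(\v.y)) true) in (5 == y))))) else 9)
step 3: [let@0.0] (if (if (5 == 5) then (let w = false in (let y = 5 in (let z = ((\u.(\v.y)) true) in (5 == y)))) else true) then ((if (let y = 5 in (let z = ((\u.(\v.y)) true) in (5 == y))) then (\p.2) else (\q.0)) (let r = (let y = 5 in (let z = ((\u.(\v.y)) true) in (5 == y))) in (let y = 5 in (let z = ((\u.(\v.y)) true) in (5 == y))))) else 9)
step 4: [delta@0.0] (if (if true then (let w = false in (let y = 5 in (let z = ((\u.(\v.y)) true) in (5 == y)))) else true) then ((if (let y = 5 in (let z = ((\u.(\v.y)) true) in (5 == y))) then (\p.2) else (\q.0)) (let r = (let y = 5 in (let z = ((\u.(\v.y)) true) in (5 == y))) in (let y = 5 in (let z = ((\u.(\v.y)) true) in (5 == y))))) else 9)
step 5: [if@0] (if (let w = false in (let y = 5 in (let z = ((\u.(\v.y)) true) in (5 == y)))) then ((if (let y = 5 in (let z = ((\u.(\v.y)) true) in (5 == y))) then (\p.2) else (\q.0)) (let r = (let y = 5 in (let z = ((\u.(\v.y)) true) in (5 == y))) in (let y = 5 in (let z = ((\u.(\v.y)) true) in (5 == y))))) else 9)
step 6: [let@0] (if (let y = 5 in (let z = ((\u.(\v.y)) true) in (5 == y))) then ((if (let y = 5 in (let z = ((\u.(\v.y)) true) in (5 == y))) then (\p.2) else (\q.0)) (let r = (let y = 5 in (let z = ((\u.(\v.y)) true) in (5 == y))) in (let y = 5 in (let z = ((\u.(\v.y)) true) in (5 == y))))) else 9)
step 7: [let@0] (if (let z = ((\u.(\v.5)) true) in (5 == 5)) then ((if (let y = 5 in (let z = ((\u.(\v.y)) true) in (5 == y))) then (\p.2) else (\q.0)) (let r = (let y = 5 in (let z = ((\u.(\v.y)) true) in (5 == y))) in (let y = 5 in (let z = ((\u.(\v.y)) true) in (5 == y))))) else 9)
step 8: [let@0] (if (5 == 5) then ((if (let y = 5 in (let z = ((\u.(\v.y)) true) in (5 == y))) then (\p.2) else (\q.0)) (let r = (let y = 5 in (let z = ((\u.(\v.y)) true) in (5 == y))) in (let y = 5 in (let z = ((\u.(\v.y)) true) in (5 == y))))) else 9)
step 9: [delta@0] (if true then ((if (let y = 5 in (let z = ((\u.(\v.y)) true) in (5 == y))) then (\p.2) else (\q.0)) (let r = (let y = 5 in (let z = ((\u.(\v.y)) true) in (5 == y))) in (let y = 5 in (let z = ((\u.(\v.y)) true) in (5 == y))))) else 9)
step 10: [if@root] ((if (let y = 5 in (let z = ((\u.(\v.y)) true) in (5 == y))) then (\p.2) else (\q.0)) (let r = (let y = 5 in (let z = ((\u.(\v.y)) true) in (5 == y))) in (let y = 5 in (let z = ((\u.(\v.y)) true) in (5 == y)))))
step 11: [let@0.0] ((if (let z = ((\u.(\v.5)) true) in (5 == 5)) then (\p.2) else (\q.0)) (let r = (let y = 5 in (let z = ((\u.(\v.y)) true) in (5 == y))) in (let y = 5 in (let z = ((\u.(\v.y)) true) in (5 == y)))))
step 12: [let@0.0] ((if (5 == 5) then (\p.2) else (\q.0)) (let r = (let y = 5 in (let z = ((\u.(\v.y)) true) in (5 == y))) in (let y = 5 in (let z = ((\u.(\v.y)) true) in (5 == y)))))
step 13: [delta@0.0] ((if true then (\p.2) else (\q.0)) (let r = (let y = 5 in (let z = ((\u.(\v.y)) true) in (5 == y))) in (let y = 5 in (let z = ((\u.(\v.y)) true) in (5 == y)))))
step 14: [if@0] ((\p.2) (let r = (let y = 5 in (let z = ((\u.(\v.y)) true) in (5 == y))) in (let y = 5 in (let z = ((\u.(\v.y)) true) in (5 == y)))))
step 15: [beta@root] 2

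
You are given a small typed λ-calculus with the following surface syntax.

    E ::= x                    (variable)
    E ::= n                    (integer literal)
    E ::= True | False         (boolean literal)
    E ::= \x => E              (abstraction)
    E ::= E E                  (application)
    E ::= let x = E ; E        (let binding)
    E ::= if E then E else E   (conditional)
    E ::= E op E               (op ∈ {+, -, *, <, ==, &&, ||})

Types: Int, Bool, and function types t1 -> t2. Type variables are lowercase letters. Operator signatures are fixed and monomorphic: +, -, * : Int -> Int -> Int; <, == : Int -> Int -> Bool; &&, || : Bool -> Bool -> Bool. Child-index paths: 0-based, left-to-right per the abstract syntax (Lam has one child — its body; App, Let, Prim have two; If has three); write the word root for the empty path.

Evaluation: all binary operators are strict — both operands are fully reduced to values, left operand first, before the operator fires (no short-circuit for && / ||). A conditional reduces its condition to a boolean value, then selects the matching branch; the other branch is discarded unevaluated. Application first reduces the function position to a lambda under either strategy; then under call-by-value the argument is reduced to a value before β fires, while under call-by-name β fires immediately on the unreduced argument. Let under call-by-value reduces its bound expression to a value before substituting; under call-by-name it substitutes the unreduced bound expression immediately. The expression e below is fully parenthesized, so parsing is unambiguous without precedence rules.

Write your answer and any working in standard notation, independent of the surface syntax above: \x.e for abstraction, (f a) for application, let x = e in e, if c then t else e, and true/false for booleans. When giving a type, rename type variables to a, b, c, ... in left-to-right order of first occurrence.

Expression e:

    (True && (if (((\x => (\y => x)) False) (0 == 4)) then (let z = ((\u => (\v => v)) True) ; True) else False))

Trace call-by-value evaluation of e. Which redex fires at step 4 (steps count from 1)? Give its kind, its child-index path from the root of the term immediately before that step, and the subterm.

Trace:
step 0: (true && (if (((\x.(\y.x)) false) (0 == 4)) then (let z = ((\u.(\v.v)) true) in true) else false))
step 1: [beta@1.0.0] (true && (if ((\y.false) (0 == 4)) then (let z = ((\u.(\v.v)) true) in true) else false))
step 2: [delta@1.0.1] (true && (if ((\y.false) false) then (let z = ((\u.(\v.v)) true) in true) else false))
step 3: [beta@1.0] (true && (if false then (let z = ((\u.(\v.v)) true) in true) else false))
step 4: [if@1] (true && false)

Answer: if at 1 : (if false then (let z = ((\u.(\v.v)) true) in true) else false)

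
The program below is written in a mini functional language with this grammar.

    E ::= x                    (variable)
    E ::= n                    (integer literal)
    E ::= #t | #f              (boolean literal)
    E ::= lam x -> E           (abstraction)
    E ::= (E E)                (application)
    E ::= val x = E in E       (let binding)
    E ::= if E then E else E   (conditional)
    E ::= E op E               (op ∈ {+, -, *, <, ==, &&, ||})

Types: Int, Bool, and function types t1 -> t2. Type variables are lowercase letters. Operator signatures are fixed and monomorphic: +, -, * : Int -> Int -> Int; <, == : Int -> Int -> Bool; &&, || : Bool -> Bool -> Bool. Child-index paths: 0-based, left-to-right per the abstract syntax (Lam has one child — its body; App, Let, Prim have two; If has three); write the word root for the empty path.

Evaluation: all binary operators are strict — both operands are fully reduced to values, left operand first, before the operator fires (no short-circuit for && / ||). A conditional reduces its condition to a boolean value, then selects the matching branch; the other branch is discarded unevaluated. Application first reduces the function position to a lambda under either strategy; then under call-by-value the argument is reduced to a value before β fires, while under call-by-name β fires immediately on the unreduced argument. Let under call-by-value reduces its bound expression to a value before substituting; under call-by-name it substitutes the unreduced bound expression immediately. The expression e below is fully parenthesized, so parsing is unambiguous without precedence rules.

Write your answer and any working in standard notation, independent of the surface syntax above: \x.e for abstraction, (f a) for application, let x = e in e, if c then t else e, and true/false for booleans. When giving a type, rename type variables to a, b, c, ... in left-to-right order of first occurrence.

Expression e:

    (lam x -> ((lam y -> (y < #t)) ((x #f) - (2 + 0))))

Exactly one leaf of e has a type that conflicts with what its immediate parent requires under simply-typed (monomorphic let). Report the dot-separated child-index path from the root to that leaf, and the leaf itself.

Answer: 0.0.0.1 : true

Working:
y : b
  unify b ~ Int
  unify Bool ~ Int
  FAIL: mismatch Bool ~ Int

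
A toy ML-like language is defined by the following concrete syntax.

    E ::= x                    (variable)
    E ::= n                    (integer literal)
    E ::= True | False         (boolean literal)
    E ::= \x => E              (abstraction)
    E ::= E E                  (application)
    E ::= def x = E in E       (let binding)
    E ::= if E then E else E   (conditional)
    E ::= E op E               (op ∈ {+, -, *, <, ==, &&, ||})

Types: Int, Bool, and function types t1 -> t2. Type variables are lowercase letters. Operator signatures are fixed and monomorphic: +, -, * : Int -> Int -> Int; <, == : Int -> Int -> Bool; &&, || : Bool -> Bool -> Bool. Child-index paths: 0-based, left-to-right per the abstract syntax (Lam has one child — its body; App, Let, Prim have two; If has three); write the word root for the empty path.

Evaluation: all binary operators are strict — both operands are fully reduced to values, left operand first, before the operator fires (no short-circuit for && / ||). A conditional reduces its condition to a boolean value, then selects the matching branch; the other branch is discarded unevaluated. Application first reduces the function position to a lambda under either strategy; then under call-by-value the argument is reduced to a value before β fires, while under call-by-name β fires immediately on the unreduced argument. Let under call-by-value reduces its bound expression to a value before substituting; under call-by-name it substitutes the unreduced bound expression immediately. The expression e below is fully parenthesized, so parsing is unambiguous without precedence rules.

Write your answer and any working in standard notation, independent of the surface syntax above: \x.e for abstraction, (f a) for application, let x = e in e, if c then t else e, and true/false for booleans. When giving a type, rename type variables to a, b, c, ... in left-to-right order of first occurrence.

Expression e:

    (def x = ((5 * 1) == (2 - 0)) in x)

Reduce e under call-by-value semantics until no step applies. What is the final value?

Answer: false

Working:
step 0: (let x = ((5 * 1) == (2 - 0)) in x)
step 1: [delta@0.0] (let x = (5 == (2 - 0)) in x)
step 2: [delta@0.1] (let x = (5 == 2) in x)
step 3: [delta@0] (let x = false in x)
step 4: [let@root] false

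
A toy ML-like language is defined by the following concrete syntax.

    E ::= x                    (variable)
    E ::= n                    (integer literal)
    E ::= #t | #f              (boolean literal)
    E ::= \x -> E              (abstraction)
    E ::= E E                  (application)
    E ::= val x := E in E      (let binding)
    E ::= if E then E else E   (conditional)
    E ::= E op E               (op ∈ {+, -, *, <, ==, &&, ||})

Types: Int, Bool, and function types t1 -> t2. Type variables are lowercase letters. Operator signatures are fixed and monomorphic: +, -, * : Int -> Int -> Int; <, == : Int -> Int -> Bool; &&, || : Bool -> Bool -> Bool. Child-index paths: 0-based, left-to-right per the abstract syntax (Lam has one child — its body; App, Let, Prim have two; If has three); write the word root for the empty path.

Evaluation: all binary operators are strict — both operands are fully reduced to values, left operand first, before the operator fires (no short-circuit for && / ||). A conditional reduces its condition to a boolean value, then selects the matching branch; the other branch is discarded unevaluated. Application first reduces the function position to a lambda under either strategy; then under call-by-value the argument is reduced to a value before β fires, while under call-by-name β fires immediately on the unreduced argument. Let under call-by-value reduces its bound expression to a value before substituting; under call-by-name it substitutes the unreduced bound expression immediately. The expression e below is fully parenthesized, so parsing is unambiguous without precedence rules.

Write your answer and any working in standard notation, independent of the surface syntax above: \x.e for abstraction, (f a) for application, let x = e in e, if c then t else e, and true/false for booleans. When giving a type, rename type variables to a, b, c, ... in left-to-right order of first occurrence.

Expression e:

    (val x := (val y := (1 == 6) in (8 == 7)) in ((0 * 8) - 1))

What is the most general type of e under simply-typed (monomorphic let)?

Answer: Int

Trace:
  unify Int ~ Int
  unify Int ~ Int
let y : Bool
  unify Int ~ Int
  unify Int ~ Int
let x : Bool
  unify Int ~ Int
  unify Int ~ Int
  unify Int ~ Int
  unify Int ~ Int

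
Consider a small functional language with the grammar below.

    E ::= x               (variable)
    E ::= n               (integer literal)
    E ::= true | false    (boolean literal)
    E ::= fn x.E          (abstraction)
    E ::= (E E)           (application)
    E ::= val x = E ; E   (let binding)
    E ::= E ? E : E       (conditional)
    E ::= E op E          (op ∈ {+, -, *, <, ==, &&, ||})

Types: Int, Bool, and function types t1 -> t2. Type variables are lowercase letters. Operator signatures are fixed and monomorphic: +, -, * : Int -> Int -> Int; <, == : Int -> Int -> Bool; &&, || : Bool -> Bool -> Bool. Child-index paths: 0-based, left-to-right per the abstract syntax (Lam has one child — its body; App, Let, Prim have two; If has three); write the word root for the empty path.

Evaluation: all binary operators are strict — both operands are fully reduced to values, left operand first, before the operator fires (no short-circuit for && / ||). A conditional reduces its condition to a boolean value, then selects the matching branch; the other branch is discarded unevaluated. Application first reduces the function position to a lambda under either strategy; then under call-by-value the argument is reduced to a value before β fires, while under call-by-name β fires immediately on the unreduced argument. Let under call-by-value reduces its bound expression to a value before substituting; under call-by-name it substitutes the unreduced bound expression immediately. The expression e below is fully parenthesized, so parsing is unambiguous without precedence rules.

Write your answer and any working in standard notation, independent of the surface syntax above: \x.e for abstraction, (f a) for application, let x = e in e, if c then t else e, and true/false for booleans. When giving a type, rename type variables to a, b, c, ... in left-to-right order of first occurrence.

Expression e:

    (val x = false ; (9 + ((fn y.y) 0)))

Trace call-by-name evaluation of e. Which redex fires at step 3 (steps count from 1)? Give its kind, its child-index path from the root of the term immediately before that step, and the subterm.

Working:
step 0: (let x = false in (9 + ((\y.y) 0)))
step 1: [let@root] (9 + ((\y.y) 0))
step 2: [beta@1] (9 + 0)
step 3: [delta@root] 9

Answer: delta at root : (9 + 0)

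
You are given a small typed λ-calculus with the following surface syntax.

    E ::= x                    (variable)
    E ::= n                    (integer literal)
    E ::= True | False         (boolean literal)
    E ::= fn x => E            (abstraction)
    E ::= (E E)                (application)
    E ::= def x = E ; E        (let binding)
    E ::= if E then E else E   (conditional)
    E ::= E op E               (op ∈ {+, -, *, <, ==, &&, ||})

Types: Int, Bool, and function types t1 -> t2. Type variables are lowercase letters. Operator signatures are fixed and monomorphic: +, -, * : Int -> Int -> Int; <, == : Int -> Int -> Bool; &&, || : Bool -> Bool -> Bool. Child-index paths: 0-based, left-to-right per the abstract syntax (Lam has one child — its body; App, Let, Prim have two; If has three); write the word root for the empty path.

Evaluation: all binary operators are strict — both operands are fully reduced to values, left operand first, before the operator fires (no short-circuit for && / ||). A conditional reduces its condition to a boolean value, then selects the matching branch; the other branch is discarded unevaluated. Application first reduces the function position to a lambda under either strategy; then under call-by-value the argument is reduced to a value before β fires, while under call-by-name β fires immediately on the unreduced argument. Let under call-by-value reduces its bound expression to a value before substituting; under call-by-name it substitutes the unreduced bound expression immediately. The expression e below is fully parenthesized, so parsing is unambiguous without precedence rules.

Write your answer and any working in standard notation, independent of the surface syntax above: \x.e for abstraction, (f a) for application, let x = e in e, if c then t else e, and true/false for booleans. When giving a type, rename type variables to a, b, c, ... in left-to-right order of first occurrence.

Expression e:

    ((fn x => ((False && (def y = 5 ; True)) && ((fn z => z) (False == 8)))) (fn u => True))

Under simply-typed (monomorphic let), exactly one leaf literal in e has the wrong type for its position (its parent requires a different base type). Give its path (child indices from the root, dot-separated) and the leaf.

Answer: 0.0.1.1.0 : false

Derivation:
  unify Bool ~ Bool
let y : Int
  unify Bool ~ Bool
  unify Bool ~ Bool
z : b
\z._ : b -> b
  unify Bool ~ Int
  FAIL: mismatch Bool ~ Int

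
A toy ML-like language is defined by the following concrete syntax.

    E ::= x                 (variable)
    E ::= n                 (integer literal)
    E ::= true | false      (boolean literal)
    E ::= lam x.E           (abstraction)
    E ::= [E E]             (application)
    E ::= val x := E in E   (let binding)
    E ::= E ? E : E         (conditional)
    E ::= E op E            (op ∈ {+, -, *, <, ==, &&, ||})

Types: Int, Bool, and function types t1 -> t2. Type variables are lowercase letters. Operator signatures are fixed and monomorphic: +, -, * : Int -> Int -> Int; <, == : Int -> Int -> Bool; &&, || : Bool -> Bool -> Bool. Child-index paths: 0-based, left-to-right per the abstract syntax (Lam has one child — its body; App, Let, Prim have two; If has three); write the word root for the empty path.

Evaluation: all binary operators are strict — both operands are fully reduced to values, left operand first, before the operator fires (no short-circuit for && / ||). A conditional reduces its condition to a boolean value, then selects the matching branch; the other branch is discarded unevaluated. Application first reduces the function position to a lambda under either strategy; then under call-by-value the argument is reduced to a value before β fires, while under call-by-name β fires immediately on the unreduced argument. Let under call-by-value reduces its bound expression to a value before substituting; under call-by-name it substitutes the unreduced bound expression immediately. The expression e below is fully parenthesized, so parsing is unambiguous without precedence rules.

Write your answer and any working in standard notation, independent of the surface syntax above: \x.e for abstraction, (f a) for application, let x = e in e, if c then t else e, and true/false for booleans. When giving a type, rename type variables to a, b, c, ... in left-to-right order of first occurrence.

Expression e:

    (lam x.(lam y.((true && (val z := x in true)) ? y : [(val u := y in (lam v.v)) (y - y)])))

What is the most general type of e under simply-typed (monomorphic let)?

Answer: a -> Int -> Int

Derivation:
  unify Bool ~ Bool
x : a
let z : a
  unify Bool ~ Bool
  unify Bool ~ Bool
y : b
y : b
let u : b
v : c
\v._ : c -> c
y : b
  unify b ~ Int
y : Int
  unify Int ~ Int
  unify c -> c ~ Int -> d
  unify c ~ Int
  unify Int ~ d
_ _ : Int
  unify Int ~ Int
\y._ : Int -> Int
\x._ : a -> Int -> Int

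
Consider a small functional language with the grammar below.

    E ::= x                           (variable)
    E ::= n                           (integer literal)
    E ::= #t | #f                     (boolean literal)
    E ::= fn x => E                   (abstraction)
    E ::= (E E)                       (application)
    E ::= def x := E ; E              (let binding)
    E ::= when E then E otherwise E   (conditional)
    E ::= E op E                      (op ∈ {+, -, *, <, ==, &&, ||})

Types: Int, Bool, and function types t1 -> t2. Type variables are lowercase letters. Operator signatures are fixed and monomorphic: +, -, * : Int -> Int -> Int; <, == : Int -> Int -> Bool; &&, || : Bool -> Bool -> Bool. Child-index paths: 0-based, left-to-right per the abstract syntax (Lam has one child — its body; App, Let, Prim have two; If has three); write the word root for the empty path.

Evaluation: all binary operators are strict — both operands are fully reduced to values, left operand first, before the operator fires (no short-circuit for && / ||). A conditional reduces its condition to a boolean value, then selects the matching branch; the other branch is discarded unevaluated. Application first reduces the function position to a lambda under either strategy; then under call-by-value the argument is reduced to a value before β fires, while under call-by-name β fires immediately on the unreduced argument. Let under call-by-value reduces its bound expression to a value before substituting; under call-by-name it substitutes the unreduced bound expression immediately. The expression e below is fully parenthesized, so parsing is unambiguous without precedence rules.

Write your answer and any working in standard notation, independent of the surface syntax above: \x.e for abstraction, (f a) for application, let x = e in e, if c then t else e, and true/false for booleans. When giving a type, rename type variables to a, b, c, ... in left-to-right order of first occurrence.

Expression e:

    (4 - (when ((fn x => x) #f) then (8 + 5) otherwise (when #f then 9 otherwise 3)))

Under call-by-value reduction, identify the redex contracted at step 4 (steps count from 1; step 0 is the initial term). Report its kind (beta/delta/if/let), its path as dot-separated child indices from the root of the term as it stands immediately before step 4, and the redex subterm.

Answer: delta at root : (4 - 3)

Derivation:
step 0: (4 - (if ((\x.x) false) then (8 + 5) else (if false then 9 else 3)))
step 1: [beta@1.0] (4 - (if false then (8 + 5) else (if false then 9 else 3)))
step 2: [if@1] (4 - (if false then 9 else 3))
step 3: [if@1] (4 - 3)
step 4: [delta@root] 1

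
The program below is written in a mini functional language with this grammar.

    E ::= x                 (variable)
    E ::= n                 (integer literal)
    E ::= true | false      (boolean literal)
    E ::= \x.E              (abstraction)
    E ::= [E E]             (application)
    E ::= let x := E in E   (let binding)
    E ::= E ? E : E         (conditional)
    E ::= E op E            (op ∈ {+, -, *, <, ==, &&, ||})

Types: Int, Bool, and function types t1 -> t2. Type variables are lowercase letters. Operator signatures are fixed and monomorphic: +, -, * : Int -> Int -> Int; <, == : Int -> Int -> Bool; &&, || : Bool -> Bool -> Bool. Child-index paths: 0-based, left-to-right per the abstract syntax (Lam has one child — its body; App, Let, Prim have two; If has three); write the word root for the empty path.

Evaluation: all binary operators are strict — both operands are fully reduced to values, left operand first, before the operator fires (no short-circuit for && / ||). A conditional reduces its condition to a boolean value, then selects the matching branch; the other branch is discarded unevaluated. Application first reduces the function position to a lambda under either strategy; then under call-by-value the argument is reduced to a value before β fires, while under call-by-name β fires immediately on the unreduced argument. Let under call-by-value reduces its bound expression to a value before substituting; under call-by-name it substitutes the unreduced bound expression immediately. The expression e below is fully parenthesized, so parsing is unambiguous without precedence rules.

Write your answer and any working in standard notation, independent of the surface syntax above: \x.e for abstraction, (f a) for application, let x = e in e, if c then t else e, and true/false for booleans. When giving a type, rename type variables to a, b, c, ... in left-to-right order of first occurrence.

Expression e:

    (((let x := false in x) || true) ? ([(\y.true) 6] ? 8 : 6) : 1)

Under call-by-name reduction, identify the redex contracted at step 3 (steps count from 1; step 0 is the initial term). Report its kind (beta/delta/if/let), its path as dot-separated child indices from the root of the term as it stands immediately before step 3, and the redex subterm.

Answer: if at root : (if true then (if ((\y.true) 6) then 8 else 6) else 1)

Derivation:
step 0: (if ((let x = false in x) || true) then (if ((\y.true) 6) then 8 else 6) else 1)
step 1: [let@0.0] (if (false || true) then (if ((\y.true) 6) then 8 else 6) else 1)
step 2: [delta@0] (if true then (if ((\y.true) 6) then 8 else 6) else 1)
step 3: [if@root] (if ((\y.true) 6) then 8 else 6)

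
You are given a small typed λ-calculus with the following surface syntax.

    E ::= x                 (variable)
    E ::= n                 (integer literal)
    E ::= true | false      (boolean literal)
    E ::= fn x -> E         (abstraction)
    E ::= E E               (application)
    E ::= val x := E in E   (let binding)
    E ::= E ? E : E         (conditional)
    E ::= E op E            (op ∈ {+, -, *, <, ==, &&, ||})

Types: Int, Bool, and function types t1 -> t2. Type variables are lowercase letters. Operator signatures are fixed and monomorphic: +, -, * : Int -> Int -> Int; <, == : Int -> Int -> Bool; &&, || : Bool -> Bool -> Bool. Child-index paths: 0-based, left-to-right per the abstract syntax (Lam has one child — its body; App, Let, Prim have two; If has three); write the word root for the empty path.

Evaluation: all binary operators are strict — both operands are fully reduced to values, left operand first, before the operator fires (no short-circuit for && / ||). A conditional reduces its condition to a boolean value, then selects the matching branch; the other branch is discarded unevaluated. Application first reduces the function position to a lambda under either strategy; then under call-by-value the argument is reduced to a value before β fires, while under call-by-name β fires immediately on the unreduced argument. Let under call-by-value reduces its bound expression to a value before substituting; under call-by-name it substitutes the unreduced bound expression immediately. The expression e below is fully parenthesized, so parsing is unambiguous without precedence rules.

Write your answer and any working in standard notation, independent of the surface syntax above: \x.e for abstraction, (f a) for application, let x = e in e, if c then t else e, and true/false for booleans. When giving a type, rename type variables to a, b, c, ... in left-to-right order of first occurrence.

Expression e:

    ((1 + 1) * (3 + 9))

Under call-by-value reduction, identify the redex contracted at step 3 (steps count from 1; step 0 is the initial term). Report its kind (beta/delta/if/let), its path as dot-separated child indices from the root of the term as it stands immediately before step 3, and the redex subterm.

Trace:
step 0: ((1 + 1) * (3 + 9))
step 1: [delta@0] (2 * (3 + 9))
step 2: [delta@1] (2 * 12)
step 3: [delta@root] 24

Answer: delta at root : (2 * 12)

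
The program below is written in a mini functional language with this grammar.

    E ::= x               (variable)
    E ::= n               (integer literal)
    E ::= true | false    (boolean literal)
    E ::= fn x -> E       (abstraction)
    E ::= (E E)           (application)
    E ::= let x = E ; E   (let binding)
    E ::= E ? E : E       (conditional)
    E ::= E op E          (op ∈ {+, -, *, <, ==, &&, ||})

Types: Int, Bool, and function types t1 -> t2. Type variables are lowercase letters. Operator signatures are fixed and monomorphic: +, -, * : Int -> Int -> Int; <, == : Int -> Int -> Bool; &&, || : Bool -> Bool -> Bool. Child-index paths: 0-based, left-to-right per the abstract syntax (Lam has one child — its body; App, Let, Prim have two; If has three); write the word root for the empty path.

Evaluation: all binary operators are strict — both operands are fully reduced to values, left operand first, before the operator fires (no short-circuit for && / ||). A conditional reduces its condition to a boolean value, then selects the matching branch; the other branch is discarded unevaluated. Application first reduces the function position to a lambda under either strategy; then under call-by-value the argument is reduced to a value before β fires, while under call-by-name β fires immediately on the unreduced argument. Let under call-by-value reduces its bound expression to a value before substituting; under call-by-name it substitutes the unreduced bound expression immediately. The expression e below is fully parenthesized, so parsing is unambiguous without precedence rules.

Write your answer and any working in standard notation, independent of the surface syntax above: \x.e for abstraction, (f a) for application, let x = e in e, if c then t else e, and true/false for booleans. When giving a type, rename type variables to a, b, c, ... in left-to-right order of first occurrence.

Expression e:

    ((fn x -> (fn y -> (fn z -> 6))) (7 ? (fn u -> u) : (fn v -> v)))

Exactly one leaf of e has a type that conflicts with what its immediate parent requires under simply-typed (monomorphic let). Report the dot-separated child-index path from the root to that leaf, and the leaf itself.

Answer: 1.0 : 7

Working:
\z._ : c -> Int
\y._ : b -> c -> Int
\x._ : a -> b -> c -> Int
  unify Int ~ Bool
  FAIL: mismatch Int ~ Bool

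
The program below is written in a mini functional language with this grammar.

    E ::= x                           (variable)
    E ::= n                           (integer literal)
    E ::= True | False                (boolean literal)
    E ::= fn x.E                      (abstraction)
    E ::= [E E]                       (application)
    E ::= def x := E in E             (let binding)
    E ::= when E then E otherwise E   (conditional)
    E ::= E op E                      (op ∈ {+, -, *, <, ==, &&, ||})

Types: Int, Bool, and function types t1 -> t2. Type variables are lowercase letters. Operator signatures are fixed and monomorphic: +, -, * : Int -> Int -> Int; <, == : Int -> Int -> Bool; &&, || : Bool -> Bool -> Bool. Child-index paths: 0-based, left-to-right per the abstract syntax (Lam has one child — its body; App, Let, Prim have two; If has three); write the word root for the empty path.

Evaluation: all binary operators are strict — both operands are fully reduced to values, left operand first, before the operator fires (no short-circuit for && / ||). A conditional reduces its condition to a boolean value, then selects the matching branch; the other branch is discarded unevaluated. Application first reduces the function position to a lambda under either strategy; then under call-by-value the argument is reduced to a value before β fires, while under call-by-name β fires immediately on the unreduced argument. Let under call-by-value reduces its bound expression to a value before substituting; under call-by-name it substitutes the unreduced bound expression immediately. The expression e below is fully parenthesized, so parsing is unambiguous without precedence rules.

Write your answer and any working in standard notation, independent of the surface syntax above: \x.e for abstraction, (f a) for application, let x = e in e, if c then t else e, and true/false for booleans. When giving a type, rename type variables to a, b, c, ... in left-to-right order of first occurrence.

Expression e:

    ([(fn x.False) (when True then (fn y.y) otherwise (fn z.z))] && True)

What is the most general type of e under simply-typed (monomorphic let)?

Answer: Bool

Working:
\x._ : a -> Bool
  unify Bool ~ Bool
y : b
\y._ : b -> b
z : c
\z._ : c -> c
  unify b -> b ~ c -> c
  unify b ~ c
  unify c ~ c
  unify a -> Bool ~ (c -> c) -> d
  unify a ~ c -> c
  unify Bool ~ d
_ _ : Bool
  unify Bool ~ Bool
  unify Bool ~ Bool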